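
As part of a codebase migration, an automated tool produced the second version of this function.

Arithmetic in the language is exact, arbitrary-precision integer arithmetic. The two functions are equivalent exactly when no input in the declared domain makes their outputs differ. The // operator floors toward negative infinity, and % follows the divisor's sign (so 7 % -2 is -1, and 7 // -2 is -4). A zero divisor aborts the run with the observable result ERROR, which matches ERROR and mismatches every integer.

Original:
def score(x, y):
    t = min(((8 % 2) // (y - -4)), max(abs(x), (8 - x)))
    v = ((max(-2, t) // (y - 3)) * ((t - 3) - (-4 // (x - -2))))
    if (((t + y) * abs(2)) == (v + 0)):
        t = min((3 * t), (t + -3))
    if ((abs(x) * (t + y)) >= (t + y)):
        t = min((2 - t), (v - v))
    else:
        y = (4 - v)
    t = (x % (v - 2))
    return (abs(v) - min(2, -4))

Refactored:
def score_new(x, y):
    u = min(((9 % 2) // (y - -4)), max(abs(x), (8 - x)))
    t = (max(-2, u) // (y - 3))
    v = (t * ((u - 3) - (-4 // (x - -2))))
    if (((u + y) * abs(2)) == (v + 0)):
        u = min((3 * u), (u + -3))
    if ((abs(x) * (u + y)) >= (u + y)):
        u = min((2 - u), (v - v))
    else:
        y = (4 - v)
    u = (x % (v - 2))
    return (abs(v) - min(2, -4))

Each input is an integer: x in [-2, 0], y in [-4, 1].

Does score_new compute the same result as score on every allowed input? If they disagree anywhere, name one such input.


These are not equivalent — on x=-1, y=-3 the outputs split (4 vs 6).
score: t := 0 | v := 0 | (((t + y) * abs(2)) == (v + 0)): false | ((abs(x) * (t + y)) >= (t + y)): true | t := 0 | t := -1 | result 4
score_new: u := 1 | t := -1 | v := -2 | (((u + y) * abs(2)) == (v + 0)): false | ((abs(x) * (u + y)) >= (u + y)): true | u := 0 | u := -1 | result 6
verdict: not equivalent; witness: x=-1, y=-3


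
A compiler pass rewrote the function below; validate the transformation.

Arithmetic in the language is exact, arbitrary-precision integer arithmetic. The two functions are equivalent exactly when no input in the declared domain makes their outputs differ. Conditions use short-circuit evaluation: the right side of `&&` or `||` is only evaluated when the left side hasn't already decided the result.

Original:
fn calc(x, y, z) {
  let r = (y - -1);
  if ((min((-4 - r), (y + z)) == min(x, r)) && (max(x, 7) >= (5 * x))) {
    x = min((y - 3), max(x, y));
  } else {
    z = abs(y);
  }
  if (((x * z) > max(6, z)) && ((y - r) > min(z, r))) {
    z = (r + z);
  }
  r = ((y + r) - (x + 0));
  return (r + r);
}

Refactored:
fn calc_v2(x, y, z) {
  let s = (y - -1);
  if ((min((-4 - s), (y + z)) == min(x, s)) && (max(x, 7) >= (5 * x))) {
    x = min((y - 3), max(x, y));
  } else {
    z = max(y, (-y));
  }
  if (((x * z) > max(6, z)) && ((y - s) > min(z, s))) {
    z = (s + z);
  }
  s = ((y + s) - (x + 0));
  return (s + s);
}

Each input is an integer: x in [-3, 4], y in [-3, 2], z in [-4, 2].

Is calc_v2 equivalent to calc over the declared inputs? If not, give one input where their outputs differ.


Equivalent — the differences include min/max/abs usage differs; local variable names differ, yet no declared input distinguishes the two.
Tracing x=-3, y=1, z=-3: calc: r = 2; ((min((-4 - r), (y + z)) == min(x, r)) && (max(x, 7) >= (5 * x))) -> false; z = 1; (((x * z) > max(6, z)) && ((y - r) > min(z, r))) -> false; r = 6; return 12 | calc_v2: s = 2; ((min((-4 - s), (y + z)) == min(x, s)) && (max(x, 7) >= (5 * x))) -> false; z = 1; (((x * z) > max(6, z)) && ((y - s) > min(z, s))) -> false; s = 6; return 12 — matching result 12.
Checked all 336 inputs in the declared domain: the outputs agree on every one.
verdict: equivalent


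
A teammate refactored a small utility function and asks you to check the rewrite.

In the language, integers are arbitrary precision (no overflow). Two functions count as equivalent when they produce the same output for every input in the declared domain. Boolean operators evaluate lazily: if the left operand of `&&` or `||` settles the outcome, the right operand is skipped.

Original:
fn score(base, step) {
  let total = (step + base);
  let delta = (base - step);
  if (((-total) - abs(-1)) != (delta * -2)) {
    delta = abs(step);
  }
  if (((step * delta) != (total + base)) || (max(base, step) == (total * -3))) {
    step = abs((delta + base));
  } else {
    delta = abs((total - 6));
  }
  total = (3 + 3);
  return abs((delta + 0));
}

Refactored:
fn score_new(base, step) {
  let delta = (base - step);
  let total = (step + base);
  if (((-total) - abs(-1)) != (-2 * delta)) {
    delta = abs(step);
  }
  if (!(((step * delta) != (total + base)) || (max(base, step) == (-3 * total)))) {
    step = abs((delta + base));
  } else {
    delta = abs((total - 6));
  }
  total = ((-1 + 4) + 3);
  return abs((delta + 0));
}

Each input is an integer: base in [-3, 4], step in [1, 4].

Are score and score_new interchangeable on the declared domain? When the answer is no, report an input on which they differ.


Consider the input base=-3, step=1.
score: total := -2 | delta := -4 | (((-total) - abs(-1)) != (delta * -2)): true | delta := 1 | (((step * delta) != (total + base)) || (max(base, step) == (total * -3))): true | step := 2 | total := 6 | result 1
score_new: delta := -4 | total := -2 | (((-total) - abs(-1)) != (-2 * delta)): true | delta := 1 | (!(((step * delta) != (total + base)) || (max(base, step) == (-3 * total)))): false | delta := 8 | total := 6 | result 8
1 vs 8 — the two versions disagree here.
verdict: not equivalent; witness: base=-3, step=1


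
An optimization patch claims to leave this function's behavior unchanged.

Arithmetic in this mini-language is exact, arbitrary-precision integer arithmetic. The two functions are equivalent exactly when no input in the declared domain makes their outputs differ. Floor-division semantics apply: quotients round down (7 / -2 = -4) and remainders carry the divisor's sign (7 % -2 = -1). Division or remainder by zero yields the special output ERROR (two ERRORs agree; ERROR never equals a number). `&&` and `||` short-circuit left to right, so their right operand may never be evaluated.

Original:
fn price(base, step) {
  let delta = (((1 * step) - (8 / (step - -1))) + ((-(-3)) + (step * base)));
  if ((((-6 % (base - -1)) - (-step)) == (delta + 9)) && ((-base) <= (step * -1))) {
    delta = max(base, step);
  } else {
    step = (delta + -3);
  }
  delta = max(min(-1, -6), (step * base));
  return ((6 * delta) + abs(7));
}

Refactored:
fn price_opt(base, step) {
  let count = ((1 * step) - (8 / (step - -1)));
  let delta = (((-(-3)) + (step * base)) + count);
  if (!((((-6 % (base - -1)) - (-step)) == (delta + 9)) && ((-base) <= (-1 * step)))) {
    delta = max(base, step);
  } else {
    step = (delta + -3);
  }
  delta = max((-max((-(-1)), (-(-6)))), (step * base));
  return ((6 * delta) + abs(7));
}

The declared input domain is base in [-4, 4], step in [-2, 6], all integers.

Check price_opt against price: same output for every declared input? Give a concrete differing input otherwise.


These are not equivalent — on base=-4, step=-2 the outputs split (-29 vs 55).
price: delta=17, then ((((-6 % (base - -1)) - (-step)) == (delta + 9)) && ((-base) <= (step * -1))) is false, then step=14, then delta=-6, then returns -29
price_opt: count=6, then delta=17, then (!((((-6 % (base - -1)) - (-step)) == (delta + 9)) && ((-base) <= (-1 * step)))) is true, then delta=-2, then delta=8, then returns 55
verdict: not equivalent; witness: base=-4, step=-2


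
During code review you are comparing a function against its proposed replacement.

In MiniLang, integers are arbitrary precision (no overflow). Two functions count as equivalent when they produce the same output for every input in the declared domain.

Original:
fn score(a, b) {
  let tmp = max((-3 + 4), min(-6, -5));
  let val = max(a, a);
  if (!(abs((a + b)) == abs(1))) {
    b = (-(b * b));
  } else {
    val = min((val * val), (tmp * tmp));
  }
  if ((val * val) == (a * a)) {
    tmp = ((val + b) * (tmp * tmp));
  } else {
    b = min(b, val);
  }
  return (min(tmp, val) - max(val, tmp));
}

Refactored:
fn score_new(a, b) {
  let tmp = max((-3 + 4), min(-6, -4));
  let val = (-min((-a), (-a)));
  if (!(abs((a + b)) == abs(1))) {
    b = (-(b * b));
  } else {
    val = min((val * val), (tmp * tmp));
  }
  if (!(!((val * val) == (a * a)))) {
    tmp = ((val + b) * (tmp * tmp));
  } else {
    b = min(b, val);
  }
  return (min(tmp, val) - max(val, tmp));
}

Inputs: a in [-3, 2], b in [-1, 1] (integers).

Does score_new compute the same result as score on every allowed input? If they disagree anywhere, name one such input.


Although `-5` became `-4`, no input in the stated domain can expose it.
Tracing a=0, b=-1: score: tmp becomes 1; next val becomes 0; next (!(abs((a + b)) == abs(1))) evaluates to false; next val becomes 0; next ((val * val) == (a * a)) evaluates to true; next tmp becomes -1; next final value -1 | score_new: tmp becomes 1; next val becomes 0; next (!(abs((a + b)) == abs(1))) evaluates to false; next val becomes 0; next (!(!((val * val) == (a * a)))) evaluates to true; next tmp becomes -1; next final value -1 — matching result -1.
Every one of the 18 inputs gives matching results.
verdict: equivalent


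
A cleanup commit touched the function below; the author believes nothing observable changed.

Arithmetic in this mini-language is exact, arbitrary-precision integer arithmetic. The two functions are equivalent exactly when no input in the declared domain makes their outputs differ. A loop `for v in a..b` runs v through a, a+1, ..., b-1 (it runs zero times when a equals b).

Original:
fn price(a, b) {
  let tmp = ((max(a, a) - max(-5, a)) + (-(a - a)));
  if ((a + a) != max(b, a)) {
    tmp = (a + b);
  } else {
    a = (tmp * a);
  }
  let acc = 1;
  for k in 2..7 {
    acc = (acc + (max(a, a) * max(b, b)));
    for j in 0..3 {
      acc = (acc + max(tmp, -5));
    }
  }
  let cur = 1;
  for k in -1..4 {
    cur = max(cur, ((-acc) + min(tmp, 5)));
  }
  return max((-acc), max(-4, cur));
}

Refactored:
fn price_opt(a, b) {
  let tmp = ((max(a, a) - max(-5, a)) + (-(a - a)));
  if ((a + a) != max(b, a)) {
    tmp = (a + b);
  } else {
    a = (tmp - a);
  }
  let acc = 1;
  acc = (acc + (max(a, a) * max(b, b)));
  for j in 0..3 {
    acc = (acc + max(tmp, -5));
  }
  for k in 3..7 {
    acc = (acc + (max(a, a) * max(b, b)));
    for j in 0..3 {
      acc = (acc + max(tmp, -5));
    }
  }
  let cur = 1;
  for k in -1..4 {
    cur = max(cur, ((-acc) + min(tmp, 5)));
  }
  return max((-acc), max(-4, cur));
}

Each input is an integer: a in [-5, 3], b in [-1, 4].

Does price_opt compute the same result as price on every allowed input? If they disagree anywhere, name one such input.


Input a=1, b=2: 1 from price versus 9 from price_opt.
verdict: not equivalent; witness: a=1, b=2


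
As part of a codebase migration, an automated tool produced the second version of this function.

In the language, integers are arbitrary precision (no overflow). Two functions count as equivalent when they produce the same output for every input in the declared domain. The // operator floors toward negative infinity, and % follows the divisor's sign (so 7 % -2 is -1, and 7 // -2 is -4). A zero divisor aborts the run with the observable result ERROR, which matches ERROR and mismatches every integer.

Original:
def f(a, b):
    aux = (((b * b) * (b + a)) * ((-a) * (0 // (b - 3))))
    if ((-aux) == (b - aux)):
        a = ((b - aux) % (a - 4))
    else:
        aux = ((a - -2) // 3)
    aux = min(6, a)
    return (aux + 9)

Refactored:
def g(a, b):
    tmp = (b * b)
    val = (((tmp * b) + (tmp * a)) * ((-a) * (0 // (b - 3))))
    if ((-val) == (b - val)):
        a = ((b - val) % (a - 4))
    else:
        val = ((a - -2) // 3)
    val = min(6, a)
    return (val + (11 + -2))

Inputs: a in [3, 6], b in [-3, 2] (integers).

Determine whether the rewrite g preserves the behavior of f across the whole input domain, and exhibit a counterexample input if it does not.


Comparing the listings, the differences include: statement counts differ; also arithmetic usage differs; also local variable names differ; also constant usage differs.
Spot check at a=3, b=1 — f: aux=0, then ((-aux) == (b - aux)) is false, then aux=1, then aux=3, then returns 12. g: tmp=1, then val=0, then ((-val) == (b - val)) is false, then val=1, then val=3, then returns 12. Both give 12.
Across all 24 domain points the two functions coincide.
verdict: equivalent


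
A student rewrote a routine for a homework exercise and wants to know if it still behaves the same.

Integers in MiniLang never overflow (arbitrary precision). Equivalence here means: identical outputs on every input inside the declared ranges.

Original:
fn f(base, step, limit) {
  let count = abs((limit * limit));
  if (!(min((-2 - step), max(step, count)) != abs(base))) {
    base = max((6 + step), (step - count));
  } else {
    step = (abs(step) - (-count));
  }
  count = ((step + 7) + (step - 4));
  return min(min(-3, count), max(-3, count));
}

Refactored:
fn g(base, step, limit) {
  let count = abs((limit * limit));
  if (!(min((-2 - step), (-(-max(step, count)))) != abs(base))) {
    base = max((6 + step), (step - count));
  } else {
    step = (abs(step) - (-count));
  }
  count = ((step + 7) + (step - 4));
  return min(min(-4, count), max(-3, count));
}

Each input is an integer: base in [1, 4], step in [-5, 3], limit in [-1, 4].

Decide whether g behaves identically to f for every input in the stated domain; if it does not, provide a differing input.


There is a counterexample at base=1, step=-5, limit=0: -3 on one side, -4 on the other.
f: count=0, then (!(min((-2 - step), max(step, count)) != abs(base))) is false, then step=5, then count=13, then returns -3
g: count=0, then (!(min((-2 - step), (-(-max(step, count)))) != abs(base))) is false, then step=5, then count=13, then returns -4
verdict: not equivalent; witness: base=1, step=-5, limit=0


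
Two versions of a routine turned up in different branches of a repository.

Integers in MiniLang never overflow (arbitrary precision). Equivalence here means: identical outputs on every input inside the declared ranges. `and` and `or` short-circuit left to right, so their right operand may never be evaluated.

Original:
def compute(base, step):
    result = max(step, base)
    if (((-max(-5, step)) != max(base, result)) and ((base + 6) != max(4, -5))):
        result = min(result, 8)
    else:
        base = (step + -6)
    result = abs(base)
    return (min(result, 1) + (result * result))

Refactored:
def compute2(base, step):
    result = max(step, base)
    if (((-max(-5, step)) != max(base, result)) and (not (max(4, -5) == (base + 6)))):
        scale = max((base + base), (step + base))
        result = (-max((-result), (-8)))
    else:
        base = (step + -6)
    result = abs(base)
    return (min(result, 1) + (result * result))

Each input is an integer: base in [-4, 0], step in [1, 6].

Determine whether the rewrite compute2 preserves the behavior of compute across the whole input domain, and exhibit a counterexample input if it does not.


Behavior is preserved: although arithmetic usage differs, and boolean connective usage differs, and statement counts differ, and local variable names differ, and comparison usage differs, and min/max/abs usage differs, the outputs never diverge.
Spot check at base=0, step=2 — compute: result becomes 2; next (((-max(-5, step)) != max(base, result)) and ((base + 6) != max(4, -5))) evaluates to true; next result becomes 2; next result becomes 0; next final value 0. compute2: result becomes 2; next (((-max(-5, step)) != max(base, result)) and (not (max(4, -5) == (base + 6)))) evaluates to true; next scale becomes 2; next result becomes 2; next result becomes 0; next final value 0. Both give 0.
Every one of the 30 inputs gives matching results.
verdict: equivalent


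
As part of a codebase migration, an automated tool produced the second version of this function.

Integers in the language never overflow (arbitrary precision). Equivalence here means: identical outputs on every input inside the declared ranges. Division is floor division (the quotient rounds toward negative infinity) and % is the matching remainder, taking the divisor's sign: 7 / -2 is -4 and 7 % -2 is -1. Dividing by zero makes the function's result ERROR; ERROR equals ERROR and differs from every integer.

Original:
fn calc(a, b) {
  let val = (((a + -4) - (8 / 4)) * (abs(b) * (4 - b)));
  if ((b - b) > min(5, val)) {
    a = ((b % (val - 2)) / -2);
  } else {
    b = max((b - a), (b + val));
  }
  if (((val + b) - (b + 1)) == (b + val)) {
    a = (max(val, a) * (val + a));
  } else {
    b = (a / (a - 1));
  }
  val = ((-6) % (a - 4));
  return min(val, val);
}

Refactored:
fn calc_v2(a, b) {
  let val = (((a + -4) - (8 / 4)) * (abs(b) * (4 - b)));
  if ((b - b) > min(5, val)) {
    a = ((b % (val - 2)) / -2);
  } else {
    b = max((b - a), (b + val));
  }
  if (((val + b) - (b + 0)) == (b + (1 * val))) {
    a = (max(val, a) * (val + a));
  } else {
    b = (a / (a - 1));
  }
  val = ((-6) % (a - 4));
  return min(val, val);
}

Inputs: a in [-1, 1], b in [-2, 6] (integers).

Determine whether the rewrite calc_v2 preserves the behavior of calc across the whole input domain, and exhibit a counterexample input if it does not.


Run the pair on a=1, b=0.
calc: val := 0 | ((b - b) > min(5, val)): false | b := 0 | (((val + b) - (b + 1)) == (b + val)): false | divide-by-zero, output ERROR
calc_v2: val := 0 | ((b - b) > min(5, val)): false | b := 0 | (((val + b) - (b + 0)) == (b + (1 * val))): true | a := 1 | val := 0 | result 0
ERROR != 0, so the rewrite changes behavior.
verdict: not equivalent; witness: a=1, b=0


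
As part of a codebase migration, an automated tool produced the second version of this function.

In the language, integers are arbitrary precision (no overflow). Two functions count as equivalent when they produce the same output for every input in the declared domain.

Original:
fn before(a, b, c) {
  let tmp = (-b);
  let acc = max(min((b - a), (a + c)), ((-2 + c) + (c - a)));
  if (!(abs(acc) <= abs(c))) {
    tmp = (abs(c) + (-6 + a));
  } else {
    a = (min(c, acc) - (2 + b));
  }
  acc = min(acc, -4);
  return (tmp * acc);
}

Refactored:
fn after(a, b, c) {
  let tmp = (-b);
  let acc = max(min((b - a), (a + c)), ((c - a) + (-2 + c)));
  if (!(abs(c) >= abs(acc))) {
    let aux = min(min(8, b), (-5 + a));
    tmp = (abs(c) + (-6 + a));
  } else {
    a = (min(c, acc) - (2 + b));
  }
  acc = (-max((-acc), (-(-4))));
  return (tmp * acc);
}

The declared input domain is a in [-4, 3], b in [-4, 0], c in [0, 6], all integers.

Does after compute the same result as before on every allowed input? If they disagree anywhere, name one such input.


Behavior is preserved: although arithmetic usage differs; also constant usage differs; also min/max/abs usage differs; also comparison usage differs; also statement counts differ; also local variable names differ, the outputs never diverge.
As a probe, take a=-2, b=-3, c=1: before runs tmp := 3 | acc := 2 | (!(abs(acc) <= abs(c))): true | tmp := -7 | acc := -4 | result 28; after runs tmp := 3 | acc := 2 | (!(abs(c) >= abs(acc))): true | aux := -7 | tmp := -7 | acc := -4 | result 28; both end at 28.
Sweeping the whole domain (280 inputs) finds no disagreement.
verdict: equivalent


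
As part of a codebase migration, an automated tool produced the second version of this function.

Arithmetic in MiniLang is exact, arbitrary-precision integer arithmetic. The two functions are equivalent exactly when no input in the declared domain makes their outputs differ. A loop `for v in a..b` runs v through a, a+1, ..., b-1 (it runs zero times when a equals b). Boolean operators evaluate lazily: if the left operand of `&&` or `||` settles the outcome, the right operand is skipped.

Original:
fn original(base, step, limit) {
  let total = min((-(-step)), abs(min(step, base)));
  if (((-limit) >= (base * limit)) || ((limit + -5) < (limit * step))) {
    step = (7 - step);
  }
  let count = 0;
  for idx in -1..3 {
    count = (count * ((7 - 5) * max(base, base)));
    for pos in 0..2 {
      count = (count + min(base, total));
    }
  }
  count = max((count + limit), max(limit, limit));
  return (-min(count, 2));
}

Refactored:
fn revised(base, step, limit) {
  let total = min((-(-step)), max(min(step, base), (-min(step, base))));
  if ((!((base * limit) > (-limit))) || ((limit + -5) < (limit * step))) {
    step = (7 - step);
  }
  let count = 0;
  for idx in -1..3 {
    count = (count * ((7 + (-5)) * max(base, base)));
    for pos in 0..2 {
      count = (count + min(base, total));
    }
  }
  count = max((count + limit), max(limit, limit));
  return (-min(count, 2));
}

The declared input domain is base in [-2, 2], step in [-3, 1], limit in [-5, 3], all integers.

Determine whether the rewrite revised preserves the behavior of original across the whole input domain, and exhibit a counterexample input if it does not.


Changes here: min/max/abs usage differs; and comparison usage differs; and boolean connective usage differs; and arithmetic usage differs; the full 225-point sweep finds no disagreement.
verdict: equivalent


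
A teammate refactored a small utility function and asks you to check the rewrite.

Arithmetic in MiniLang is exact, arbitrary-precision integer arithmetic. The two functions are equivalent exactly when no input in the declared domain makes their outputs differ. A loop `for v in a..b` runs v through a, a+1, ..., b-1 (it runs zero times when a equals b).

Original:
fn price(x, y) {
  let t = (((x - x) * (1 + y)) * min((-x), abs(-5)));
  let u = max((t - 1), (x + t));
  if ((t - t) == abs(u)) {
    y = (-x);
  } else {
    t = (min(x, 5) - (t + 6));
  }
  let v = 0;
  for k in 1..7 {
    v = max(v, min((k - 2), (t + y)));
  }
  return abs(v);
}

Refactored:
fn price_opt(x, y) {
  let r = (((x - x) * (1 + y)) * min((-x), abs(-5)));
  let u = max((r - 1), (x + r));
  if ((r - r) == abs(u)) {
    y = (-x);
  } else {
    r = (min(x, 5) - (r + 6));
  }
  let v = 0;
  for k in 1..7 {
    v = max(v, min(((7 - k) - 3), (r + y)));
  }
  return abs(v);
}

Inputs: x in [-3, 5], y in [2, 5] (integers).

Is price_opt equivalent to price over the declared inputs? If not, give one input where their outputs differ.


Try x=5, y=5.
price: t = 0; u = 5; ((t - t) == abs(u)) -> false; t = -1; v = 0; [k=1]; v = 0; [k=2]; v = 0; [k=3]; v = 1; [k=4]; v = 2; [k=5]; v = 3; [k=6]; v = 4; return 4
price_opt: r = 0; u = 5; ((r - r) == abs(u)) -> false; r = -1; v = 0; [k=1]; v = 3; [k=2]; v = 3; [k=3]; v = 3; [k=4]; v = 3; [k=5]; v = 3; [k=6]; v = 3; return 3
4 != 3, so the rewrite changes behavior.
verdict: not equivalent; witness: x=5, y=5


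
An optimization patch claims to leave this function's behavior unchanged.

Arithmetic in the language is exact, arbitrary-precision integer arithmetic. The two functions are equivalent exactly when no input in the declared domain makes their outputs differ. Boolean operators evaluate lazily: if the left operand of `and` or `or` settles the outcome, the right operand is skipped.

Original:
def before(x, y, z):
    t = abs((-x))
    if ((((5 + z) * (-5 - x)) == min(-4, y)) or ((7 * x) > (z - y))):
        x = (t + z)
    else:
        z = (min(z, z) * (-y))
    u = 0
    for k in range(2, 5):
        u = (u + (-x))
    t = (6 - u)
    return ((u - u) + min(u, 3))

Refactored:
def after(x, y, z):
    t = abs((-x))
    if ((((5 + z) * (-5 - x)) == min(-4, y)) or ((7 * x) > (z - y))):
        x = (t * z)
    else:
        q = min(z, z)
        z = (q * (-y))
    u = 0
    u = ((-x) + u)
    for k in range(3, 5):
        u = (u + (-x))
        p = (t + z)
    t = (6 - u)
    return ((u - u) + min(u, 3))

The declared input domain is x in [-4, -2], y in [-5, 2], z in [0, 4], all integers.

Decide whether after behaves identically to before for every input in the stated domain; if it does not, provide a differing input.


Not equivalent: x=-4, y=-5, z=0 separates them (-12 vs 0).
before: t becomes 4; next ((((5 + z) * (-5 - x)) == min(-4, y)) or ((7 * x) > (z - y))) evaluates to true; next x becomes 4; next u becomes 0; next at k=2:; next u becomes -4; next at k=3:; next u becomes -8; next at k=4:; next u becomes -12; next t becomes 18; next final value -12
after: t becomes 4; next ((((5 + z) * (-5 - x)) == min(-4, y)) or ((7 * x) > (z - y))) evaluates to true; next x becomes 0; next u becomes 0; next u becomes 0; next at k=3:; next u becomes 0; next p becomes 4; next at k=4:; next u becomes 0; next p becomes 4; next t becomes 6; next final value 0
verdict: not equivalent; witness: x=-4, y=-5, z=0


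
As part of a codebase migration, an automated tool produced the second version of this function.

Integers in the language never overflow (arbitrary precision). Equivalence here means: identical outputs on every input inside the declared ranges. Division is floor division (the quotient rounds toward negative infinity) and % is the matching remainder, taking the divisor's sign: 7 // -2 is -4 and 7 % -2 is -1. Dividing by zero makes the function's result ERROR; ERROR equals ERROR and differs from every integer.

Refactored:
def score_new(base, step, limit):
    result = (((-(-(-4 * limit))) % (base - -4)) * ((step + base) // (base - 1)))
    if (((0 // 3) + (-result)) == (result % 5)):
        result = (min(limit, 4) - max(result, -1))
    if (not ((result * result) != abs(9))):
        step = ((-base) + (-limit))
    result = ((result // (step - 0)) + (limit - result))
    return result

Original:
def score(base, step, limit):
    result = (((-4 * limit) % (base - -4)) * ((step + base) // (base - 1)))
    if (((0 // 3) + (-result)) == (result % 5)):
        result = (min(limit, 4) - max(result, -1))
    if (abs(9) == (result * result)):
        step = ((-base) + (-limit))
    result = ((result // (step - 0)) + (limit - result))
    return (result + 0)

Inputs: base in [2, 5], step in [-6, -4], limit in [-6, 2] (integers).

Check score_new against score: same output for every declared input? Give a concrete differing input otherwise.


Behavior is preserved: although arithmetic usage differs; boolean connective usage differs; constant usage differs; comparison usage differs, the outputs never diverge.
One worked example (base=4, step=-6, limit=-5) — score: result=-4, then (((0 // 3) + (-result)) == (result % 5)) is false, then (abs(9) == (result * result)) is false, then result=-1, then returns -1; score_new: result=-4, then (((0 // 3) + (-result)) == (result % 5)) is false, then (not ((result * result) != abs(9))) is false, then result=-1, then returns -1; agreement on -1.
Checked all 108 inputs in the declared domain: the outputs agree on every one.
verdict: equivalent


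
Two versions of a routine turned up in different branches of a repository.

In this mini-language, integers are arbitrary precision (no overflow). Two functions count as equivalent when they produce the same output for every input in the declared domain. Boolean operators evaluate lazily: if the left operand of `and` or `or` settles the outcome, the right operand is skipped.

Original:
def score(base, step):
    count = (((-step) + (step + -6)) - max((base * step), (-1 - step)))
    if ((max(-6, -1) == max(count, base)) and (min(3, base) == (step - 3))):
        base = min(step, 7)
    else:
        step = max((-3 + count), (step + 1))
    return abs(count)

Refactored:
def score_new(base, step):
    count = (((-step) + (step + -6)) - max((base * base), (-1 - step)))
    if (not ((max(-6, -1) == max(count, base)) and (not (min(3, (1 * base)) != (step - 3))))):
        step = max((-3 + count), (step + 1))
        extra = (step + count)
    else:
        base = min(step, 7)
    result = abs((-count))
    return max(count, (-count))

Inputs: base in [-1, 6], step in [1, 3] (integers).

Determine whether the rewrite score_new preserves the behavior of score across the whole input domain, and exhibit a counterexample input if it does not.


Evaluate both at base=-1, step=1.
score: count becomes -5; next ((max(-6, -1) == max(count, base)) and (min(3, base) == (step - 3))) evaluates to false; next step becomes 2; next final value 5
score_new: count becomes -7; next (not ((max(-6, -1) == max(count, base)) and (not (min(3, (1 * base)) != (step - 3))))) evaluates to true; next step becomes 2; next extra becomes -5; next result becomes 7; next final value 7
5 vs 7 — the two versions disagree here.
verdict: not equivalent; witness: base=-1, step=1


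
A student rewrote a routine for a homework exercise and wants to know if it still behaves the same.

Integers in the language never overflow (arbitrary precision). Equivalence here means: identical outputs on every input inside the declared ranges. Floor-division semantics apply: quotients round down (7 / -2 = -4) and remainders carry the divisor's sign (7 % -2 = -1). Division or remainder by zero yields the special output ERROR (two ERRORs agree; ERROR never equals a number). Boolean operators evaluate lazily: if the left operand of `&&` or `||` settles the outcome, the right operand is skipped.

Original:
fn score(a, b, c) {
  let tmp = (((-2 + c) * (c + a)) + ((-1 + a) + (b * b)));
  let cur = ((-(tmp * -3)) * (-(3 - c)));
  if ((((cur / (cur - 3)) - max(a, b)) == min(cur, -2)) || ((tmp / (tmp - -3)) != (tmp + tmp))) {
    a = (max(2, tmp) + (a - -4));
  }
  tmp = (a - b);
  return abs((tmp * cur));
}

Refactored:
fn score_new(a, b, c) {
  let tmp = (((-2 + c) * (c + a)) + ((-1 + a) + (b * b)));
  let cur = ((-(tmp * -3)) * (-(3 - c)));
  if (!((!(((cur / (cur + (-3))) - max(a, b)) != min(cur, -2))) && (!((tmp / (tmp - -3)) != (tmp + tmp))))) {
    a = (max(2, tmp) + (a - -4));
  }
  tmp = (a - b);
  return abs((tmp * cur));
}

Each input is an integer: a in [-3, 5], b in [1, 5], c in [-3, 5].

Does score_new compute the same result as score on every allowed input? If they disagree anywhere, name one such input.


Not equivalent: a=-3, b=1, c=2 separates them (ERROR vs 18).
score: tmp := -3 | cur := 9 | divide-by-zero, output ERROR
score_new: tmp := -3 | cur := 9 | (!((!(((cur / (cur + (-3))) - max(a, b)) != min(cur, -2))) && (!((tmp / (tmp - -3)) != (tmp + tmp))))): true | a := 3 | tmp := 2 | result 18
verdict: not equivalent; witness: a=-3, b=1, c=2


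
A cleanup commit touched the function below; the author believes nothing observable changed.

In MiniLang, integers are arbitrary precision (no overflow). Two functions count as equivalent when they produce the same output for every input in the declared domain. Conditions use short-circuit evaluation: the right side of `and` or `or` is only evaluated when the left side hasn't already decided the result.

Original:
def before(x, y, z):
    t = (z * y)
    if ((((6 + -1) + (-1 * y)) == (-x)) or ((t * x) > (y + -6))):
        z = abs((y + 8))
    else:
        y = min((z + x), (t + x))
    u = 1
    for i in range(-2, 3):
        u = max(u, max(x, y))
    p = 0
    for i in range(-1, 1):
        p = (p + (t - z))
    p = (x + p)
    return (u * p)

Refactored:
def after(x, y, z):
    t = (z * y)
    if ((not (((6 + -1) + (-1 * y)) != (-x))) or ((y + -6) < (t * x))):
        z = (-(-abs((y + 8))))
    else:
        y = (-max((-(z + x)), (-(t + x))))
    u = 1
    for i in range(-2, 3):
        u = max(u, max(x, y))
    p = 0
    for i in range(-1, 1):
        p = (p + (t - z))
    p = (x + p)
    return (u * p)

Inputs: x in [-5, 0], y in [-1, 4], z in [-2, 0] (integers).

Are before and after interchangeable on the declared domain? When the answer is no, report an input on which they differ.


Changes here: comparison usage differs; also boolean connective usage differs; also min/max/abs usage differs; the full 108-point sweep finds no disagreement.
verdict: equivalent


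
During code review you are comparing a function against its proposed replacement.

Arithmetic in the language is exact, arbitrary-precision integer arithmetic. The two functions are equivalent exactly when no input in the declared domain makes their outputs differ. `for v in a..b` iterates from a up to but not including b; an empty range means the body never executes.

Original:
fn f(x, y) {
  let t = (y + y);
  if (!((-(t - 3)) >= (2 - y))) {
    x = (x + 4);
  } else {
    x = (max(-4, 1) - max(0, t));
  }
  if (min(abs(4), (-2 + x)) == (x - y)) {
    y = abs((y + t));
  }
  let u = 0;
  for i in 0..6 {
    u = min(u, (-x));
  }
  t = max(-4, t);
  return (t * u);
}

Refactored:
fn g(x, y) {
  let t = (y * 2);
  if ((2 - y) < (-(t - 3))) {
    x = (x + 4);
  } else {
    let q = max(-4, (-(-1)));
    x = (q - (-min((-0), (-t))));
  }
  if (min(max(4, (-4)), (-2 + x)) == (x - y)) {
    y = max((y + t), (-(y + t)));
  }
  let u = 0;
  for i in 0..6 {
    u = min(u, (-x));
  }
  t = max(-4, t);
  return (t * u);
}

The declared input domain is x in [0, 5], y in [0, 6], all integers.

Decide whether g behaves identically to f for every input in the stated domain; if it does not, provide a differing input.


These are not equivalent — on x=0, y=2 the outputs split (-16 vs 0).
f: t=4, then (!((-(t - 3)) >= (2 - y))) is true, then x=4, then (min(abs(4), (-2 + x)) == (x - y)) is true, then y=6, then u=0, then (i=0), then u=-4, then (i=1), then u=-4, then (i=2), then u=-4, then (i=3), then u=-4, then (i=4), then u=-4, then (i=5), then u=-4, then t=4, then returns -16
g: t=4, then ((2 - y) < (-(t - 3))) is false, then q=1, then x=-3, then (min(max(4, (-4)), (-2 + x)) == (x - y)) is true, then y=6, then u=0, then (i=0), then u=0, then (i=1), then u=0, then (i=2), then u=0, then (i=3), then u=0, then (i=4), then u=0, then (i=5), then u=0, then t=4, then returns 0
verdict: not equivalent; witness: x=0, y=2


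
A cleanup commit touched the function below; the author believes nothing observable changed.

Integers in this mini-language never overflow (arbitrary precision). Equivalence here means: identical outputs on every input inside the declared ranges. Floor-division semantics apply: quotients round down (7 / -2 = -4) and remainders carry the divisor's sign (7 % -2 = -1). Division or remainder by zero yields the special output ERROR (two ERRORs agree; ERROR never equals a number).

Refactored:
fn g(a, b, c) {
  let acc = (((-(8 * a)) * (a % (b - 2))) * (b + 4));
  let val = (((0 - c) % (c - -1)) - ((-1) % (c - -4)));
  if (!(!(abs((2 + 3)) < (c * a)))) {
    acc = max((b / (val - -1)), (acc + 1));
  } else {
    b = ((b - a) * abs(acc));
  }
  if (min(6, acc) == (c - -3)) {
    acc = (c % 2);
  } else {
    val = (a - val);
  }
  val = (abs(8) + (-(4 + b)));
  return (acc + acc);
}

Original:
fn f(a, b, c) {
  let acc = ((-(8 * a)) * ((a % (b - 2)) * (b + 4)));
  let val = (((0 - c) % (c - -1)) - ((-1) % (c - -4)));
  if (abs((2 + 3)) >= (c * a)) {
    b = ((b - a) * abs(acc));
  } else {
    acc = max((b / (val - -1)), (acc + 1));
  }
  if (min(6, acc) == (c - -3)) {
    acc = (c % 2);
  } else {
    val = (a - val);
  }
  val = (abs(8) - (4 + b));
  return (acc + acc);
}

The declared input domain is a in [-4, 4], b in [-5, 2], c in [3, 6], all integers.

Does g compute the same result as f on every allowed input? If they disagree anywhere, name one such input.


The two are interchangeable: boolean connective usage differs, plus comparison usage differs, plus arithmetic usage differs, and every declared input agrees.
Tracing a=4, b=2, c=3: f: a zero divisor aborts: ERROR | g: a zero divisor aborts: ERROR — matching result ERROR.
Sweeping the whole domain (288 inputs) finds no disagreement.
verdict: equivalent


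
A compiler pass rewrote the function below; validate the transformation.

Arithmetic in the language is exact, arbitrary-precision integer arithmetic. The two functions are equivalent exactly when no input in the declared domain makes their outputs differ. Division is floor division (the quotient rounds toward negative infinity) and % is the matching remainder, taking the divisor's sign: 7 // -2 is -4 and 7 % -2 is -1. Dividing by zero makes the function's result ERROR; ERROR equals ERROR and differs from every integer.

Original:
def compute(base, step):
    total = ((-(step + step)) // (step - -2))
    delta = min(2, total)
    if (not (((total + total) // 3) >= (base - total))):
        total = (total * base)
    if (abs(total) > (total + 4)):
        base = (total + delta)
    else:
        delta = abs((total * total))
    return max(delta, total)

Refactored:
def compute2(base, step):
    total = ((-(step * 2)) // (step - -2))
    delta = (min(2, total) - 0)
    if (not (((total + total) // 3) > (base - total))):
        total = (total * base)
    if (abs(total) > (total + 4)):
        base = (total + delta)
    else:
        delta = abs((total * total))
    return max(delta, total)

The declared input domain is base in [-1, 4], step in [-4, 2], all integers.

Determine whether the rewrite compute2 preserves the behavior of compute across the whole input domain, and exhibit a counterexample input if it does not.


Not equivalent: base=3, step=-1 separates them (4 vs 36).
compute: total := 2 | delta := 2 | (not (((total + total) // 3) >= (base - total))): false | (abs(total) > (total + 4)): false | delta := 4 | result 4
compute2: total := 2 | delta := 2 | (not (((total + total) // 3) > (base - total))): true | total := 6 | (abs(total) > (total + 4)): false | delta := 36 | result 36
verdict: not equivalent; witness: base=3, step=-1


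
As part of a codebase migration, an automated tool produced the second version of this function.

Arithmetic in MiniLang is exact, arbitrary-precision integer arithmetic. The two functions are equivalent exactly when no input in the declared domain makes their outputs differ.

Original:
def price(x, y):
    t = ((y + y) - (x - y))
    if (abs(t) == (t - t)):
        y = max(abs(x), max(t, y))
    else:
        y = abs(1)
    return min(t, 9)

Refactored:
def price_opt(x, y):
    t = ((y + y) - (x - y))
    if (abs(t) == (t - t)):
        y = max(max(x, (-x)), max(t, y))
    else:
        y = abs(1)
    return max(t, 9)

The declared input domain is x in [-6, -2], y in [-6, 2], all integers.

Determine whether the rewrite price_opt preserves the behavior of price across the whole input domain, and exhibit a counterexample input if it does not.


There is a counterexample at x=-6, y=-6: -12 on one side, 9 on the other.
price: t becomes -12; next (abs(t) == (t - t)) evaluates to false; next y becomes 1; next final value -12
price_opt: t becomes -12; next (abs(t) == (t - t)) evaluates to false; next y becomes 1; next final value 9
verdict: not equivalent; witness: x=-6, y=-6


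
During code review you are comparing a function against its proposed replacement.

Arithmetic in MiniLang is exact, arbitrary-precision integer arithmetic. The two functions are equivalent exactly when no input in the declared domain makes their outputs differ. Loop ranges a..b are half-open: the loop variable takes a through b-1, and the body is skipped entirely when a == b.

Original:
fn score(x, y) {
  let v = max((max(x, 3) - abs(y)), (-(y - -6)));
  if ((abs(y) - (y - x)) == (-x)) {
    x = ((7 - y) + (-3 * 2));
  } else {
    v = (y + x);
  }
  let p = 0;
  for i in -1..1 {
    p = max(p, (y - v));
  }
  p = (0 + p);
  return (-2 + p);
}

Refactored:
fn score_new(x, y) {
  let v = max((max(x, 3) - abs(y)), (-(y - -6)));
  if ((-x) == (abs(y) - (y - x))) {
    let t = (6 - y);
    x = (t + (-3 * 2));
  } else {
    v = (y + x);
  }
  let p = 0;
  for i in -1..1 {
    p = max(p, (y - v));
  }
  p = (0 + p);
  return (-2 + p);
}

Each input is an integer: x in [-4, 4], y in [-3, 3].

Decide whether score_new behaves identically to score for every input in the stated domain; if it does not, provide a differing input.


Equivalent. The suspicious edit (`7` became `6`) never changes the result for any input inside the declared domain.
An exhaustive pass over the 63 declared inputs shows identical outputs.
As a probe, take x=-4, y=1: score runs v = 2; ((abs(y) - (y - x)) == (-x)) -> false; v = -3; p = 0; [i=-1]; p = 4; [i=0]; p = 4; p = 4; return 2; score_new runs v = 2; ((-x) == (abs(y) - (y - x))) -> false; v = -3; p = 0; [i=-1]; p = 4; [i=0]; p = 4; p = 4; return 2; both end at 2.
verdict: equivalent


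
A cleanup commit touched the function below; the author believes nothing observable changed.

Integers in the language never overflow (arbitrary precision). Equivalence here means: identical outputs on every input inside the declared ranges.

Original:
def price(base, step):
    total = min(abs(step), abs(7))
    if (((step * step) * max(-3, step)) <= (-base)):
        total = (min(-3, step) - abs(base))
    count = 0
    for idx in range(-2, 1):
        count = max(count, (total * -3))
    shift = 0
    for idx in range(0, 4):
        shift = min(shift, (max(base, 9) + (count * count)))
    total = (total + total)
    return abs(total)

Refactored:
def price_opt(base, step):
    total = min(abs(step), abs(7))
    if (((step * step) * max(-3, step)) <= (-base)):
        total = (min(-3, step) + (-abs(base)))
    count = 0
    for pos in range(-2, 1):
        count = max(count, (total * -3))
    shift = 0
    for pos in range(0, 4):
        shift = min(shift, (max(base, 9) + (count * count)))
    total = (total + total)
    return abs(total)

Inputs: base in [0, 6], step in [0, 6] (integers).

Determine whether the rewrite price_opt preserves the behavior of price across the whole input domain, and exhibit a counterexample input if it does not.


Changes here: arithmetic usage differs; local variable names differ; the full 49-point sweep finds no disagreement.
verdict: equivalent
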